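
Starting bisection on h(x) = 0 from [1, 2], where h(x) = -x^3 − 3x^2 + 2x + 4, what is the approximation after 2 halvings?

1.25

x = 1.5 gives h = -3.125, negative; keep [1, 1.5]
x = 1.25 gives h = -0.140625, negative; keep [1, 1.25]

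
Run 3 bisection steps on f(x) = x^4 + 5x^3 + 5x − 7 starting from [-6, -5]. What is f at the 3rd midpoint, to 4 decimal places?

-15.7986

midpoint -5.5: f = 48.6875 > 0 → [-5.5, -5]
midpoint -5.25: f = 2.925781 > 0 → [-5.25, -5]
midpoint -5.125: f = -15.798584 < 0 → [-5.25, -5.125]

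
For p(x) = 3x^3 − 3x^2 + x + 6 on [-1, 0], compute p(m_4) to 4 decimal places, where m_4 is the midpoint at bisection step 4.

-0.0461

m = -0.5, p(m) = 4.375 (+); new bracket [-1, -0.5]
m = -0.75, p(m) = 2.296875 (+); new bracket [-1, -0.75]
m = -0.875, p(m) = 0.818359 (+); new bracket [-1, -0.875]
m = -0.9375, p(m) = -0.0461 (−); new bracket [-0.9375, -0.875]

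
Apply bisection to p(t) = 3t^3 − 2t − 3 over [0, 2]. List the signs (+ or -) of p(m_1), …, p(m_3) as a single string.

-++

p(1) = -2 < 0, so the root lies in [1, 2]
p(1.5) = 4.125 > 0, so the root lies in [1, 1.5]
p(1.25) = 0.359375 > 0, so the root lies in [1, 1.25]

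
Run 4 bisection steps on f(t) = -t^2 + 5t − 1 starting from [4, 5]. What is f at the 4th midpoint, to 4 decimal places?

m = 4.5, f(m) = 1.25 (+); new bracket [4.5, 5]
m = 4.75, f(m) = 0.1875 (+); new bracket [4.75, 5]
m = 4.875, f(m) = -0.390625 (−); new bracket [4.75, 4.875]
m = 4.8125, f(m) = -0.0977 (−); new bracket [4.75, 4.8125]

-0.0977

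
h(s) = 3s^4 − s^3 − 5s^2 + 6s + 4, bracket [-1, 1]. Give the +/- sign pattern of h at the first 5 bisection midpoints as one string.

++---

midpoint 0: h = 4 > 0 → [-1, 0]
midpoint -0.5: h = 0.0625 > 0 → [-1, -0.5]
midpoint -0.75: h = -1.941406 < 0 → [-0.75, -0.5]
midpoint -0.625: h = -1.0012 < 0 → [-0.625, -0.5]
midpoint -0.5625: h = -0.4787 < 0 → [-0.5625, -0.5]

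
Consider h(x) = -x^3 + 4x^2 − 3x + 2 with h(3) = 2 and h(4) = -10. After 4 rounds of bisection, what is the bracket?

x = 3.5 gives h = -2.375, negative; keep [3, 3.5]
x = 3.25 gives h = 0.171875, positive; keep [3.25, 3.5]
x = 3.375 gives h = -1.005859, negative; keep [3.25, 3.375]
x = 3.3125 gives h = -0.3938, negative; keep [3.25, 3.3125]

[3.25, 3.3125]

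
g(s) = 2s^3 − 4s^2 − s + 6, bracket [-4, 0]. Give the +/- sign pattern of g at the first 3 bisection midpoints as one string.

s = -2 gives g = -24, negative; keep [-2, 0]
s = -1 gives g = 1, positive; keep [-2, -1]
s = -1.5 gives g = -8.25, negative; keep [-1.5, -1]

-+-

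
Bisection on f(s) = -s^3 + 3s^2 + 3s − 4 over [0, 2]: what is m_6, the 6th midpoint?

m = 1, f(m) = 1 (+); new bracket [0, 1]
m = 0.5, f(m) = -1.875 (−); new bracket [0.5, 1]
m = 0.75, f(m) = -0.484375 (−); new bracket [0.75, 1]
m = 0.875, f(m) = 0.252 (+); new bracket [0.75, 0.875]
m = 0.8125, f(m) = -0.1184 (−); new bracket [0.8125, 0.875]
m = 0.84375, f(m) = 0.0663 (+); new bracket [0.8125, 0.84375]

0.84375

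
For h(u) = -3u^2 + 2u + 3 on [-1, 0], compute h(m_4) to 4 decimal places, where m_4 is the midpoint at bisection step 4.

0.2070

h(-0.5) = 1.25 > 0, so the root lies in [-1, -0.5]
h(-0.75) = -0.1875 < 0, so the root lies in [-0.75, -0.5]
h(-0.625) = 0.578125 > 0, so the root lies in [-0.75, -0.625]
h(-0.6875) = 0.207 > 0, so the root lies in [-0.75, -0.6875]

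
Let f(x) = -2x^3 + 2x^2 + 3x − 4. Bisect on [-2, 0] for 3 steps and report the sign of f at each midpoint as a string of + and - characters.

-+-

m = -1, f(m) = -3 (−); new bracket [-2, -1]
m = -1.5, f(m) = 2.75 (+); new bracket [-1.5, -1]
m = -1.25, f(m) = -0.71875 (−); new bracket [-1.5, -1.25]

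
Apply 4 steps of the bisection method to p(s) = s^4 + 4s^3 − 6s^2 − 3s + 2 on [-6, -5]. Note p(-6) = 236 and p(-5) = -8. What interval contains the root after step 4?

s = -5.5 gives p = 86.5625, positive; keep [-5.5, -5]
s = -5.25 gives p = 33.253906, positive; keep [-5.25, -5]
s = -5.125 gives p = 11.218994, positive; keep [-5.125, -5]
s = -5.0625 gives p = 1.2695, positive; keep [-5.0625, -5]

[-5.0625, -5]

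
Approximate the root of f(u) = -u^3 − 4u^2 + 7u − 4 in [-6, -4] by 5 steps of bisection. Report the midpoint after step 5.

u = -5 gives f = -14, negative; keep [-6, -5]
u = -5.5 gives f = 2.875, positive; keep [-5.5, -5]
u = -5.25 gives f = -6.296875, negative; keep [-5.5, -5.25]
u = -5.375 gives f = -1.9004, negative; keep [-5.5, -5.375]
u = -5.4375 gives f = 0.4392, positive; keep [-5.4375, -5.375]

-5.4375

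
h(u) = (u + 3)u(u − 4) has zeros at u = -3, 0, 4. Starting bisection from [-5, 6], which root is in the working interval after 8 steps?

4

u = 0.5 gives h = -6.125, negative; keep [0.5, 6]
u = 3.25 gives h = -15.234375, negative; keep [3.25, 6]
u = 4.625 gives h = 22.041016, positive; keep [3.25, 4.625]
u = 3.9375 gives h = -1.7073, negative; keep [3.9375, 4.625]
u = 4.28125 gives h = 8.7674, positive; keep [3.9375, 4.28125]
u = 4.109375 gives h = 3.1954, positive; keep [3.9375, 4.109375]
u = 4.0234375 gives h = 0.6623, positive; keep [3.9375, 4.0234375]
u = 3.98046875 gives h = -0.5427, negative; keep [3.98046875, 4.0234375]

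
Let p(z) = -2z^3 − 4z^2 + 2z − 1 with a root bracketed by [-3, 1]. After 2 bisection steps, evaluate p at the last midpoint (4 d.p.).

m = -1, p(m) = -5 (−); new bracket [-3, -1]
m = -2, p(m) = -5 (−); new bracket [-3, -2]

-5.0000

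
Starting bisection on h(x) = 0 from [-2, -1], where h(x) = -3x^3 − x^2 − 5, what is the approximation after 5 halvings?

h(-1.5) = 2.875 > 0, so the root lies in [-1.5, -1]
h(-1.25) = -0.703125 < 0, so the root lies in [-1.5, -1.25]
h(-1.375) = 0.908203 > 0, so the root lies in [-1.375, -1.25]
h(-1.3125) = 0.0603 > 0, so the root lies in [-1.3125, -1.25]
h(-1.28125) = -0.3317 < 0, so the root lies in [-1.3125, -1.28125]

-1.28125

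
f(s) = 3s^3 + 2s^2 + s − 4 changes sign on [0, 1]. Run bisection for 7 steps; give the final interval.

midpoint 0.5: f = -2.625 < 0 → [0.5, 1]
midpoint 0.75: f = -0.859375 < 0 → [0.75, 1]
midpoint 0.875: f = 0.416016 > 0 → [0.75, 0.875]
midpoint 0.8125: f = -0.2581 < 0 → [0.8125, 0.875]
midpoint 0.84375: f = 0.0696 > 0 → [0.8125, 0.84375]
midpoint 0.828125: f = -0.0965 < 0 → [0.828125, 0.84375]
midpoint 0.8359375: f = -0.014 < 0 → [0.8359375, 0.84375]

[0.8359375, 0.84375]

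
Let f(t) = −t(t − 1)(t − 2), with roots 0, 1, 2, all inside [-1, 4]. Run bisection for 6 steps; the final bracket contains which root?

2

m = 1.5, f(m) = 0.375 (+); new bracket [1.5, 4]
m = 2.75, f(m) = -3.609375 (−); new bracket [1.5, 2.75]
m = 2.125, f(m) = -0.298828 (−); new bracket [1.5, 2.125]
m = 1.8125, f(m) = 0.2761 (+); new bracket [1.8125, 2.125]
m = 1.96875, f(m) = 0.0596 (+); new bracket [1.96875, 2.125]
m = 2.046875, f(m) = -0.1004 (−); new bracket [1.96875, 2.046875]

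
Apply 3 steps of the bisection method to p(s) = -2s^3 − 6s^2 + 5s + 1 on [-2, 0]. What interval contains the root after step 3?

p(-1) = -8 < 0, so the root lies in [-1, 0]
p(-0.5) = -2.75 < 0, so the root lies in [-0.5, 0]
p(-0.25) = -0.59375 < 0, so the root lies in [-0.25, 0]

[-0.25, 0]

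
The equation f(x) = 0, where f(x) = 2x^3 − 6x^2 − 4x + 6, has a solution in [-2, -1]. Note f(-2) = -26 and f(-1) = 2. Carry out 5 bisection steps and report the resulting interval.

[-1.15625, -1.125]

m = -1.5, f(m) = -8.25 (−); new bracket [-1.5, -1]
m = -1.25, f(m) = -2.28125 (−); new bracket [-1.25, -1]
m = -1.125, f(m) = 0.058594 (+); new bracket [-1.25, -1.125]
m = -1.1875, f(m) = -1.0601 (−); new bracket [-1.1875, -1.125]
m = -1.15625, f(m) = -0.4881 (−); new bracket [-1.15625, -1.125]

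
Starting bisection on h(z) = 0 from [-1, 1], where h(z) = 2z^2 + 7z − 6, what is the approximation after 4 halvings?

0.625

h(0) = -6 < 0, so the root lies in [0, 1]
h(0.5) = -2 < 0, so the root lies in [0.5, 1]
h(0.75) = 0.375 > 0, so the root lies in [0.5, 0.75]
h(0.625) = -0.8438 < 0, so the root lies in [0.625, 0.75]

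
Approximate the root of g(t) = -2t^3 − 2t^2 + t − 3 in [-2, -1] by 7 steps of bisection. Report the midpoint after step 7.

-1.7578125

m = -1.5, g(m) = -2.25 (−); new bracket [-2, -1.5]
m = -1.75, g(m) = -0.15625 (−); new bracket [-2, -1.75]
m = -1.875, g(m) = 1.277344 (+); new bracket [-1.875, -1.75]
m = -1.8125, g(m) = 0.5259 (+); new bracket [-1.8125, -1.75]
m = -1.78125, g(m) = 0.1763 (+); new bracket [-1.78125, -1.75]
m = -1.765625, g(m) = 0.0079 (+); new bracket [-1.765625, -1.75]
m = -1.7578125, g(m) = -0.0747 (−); new bracket [-1.765625, -1.7578125]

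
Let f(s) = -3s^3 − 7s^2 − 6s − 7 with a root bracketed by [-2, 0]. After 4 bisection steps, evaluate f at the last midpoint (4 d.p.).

s = -1 gives f = -5, negative; keep [-2, -1]
s = -1.5 gives f = -3.625, negative; keep [-2, -1.5]
s = -1.75 gives f = -1.859375, negative; keep [-2, -1.75]
s = -1.875 gives f = -0.584, negative; keep [-2, -1.875]

-0.5840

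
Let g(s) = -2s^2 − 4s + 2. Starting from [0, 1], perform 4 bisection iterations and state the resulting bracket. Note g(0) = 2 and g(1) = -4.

s = 0.5 gives g = -0.5, negative; keep [0, 0.5]
s = 0.25 gives g = 0.875, positive; keep [0.25, 0.5]
s = 0.375 gives g = 0.21875, positive; keep [0.375, 0.5]
s = 0.4375 gives g = -0.1328, negative; keep [0.375, 0.4375]

[0.375, 0.4375]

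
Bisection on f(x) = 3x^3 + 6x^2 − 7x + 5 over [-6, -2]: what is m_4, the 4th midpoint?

-2.75

x = -4 gives f = -63, negative; keep [-4, -2]
x = -3 gives f = -1, negative; keep [-3, -2]
x = -2.5 gives f = 13.125, positive; keep [-3, -2.5]
x = -2.75 gives f = 7.2344, positive; keep [-3, -2.75]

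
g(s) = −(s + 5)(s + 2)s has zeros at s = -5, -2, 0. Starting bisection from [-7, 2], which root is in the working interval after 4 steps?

midpoint -2.5: g = -3.125 < 0 → [-7, -2.5]
midpoint -4.75: g = -3.265625 < 0 → [-7, -4.75]
midpoint -5.875: g = 19.919922 > 0 → [-5.875, -4.75]
midpoint -5.3125: g = 5.4993 > 0 → [-5.3125, -4.75]

-5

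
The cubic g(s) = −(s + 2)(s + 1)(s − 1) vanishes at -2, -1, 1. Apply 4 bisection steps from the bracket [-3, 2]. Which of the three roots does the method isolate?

m = -0.5, g(m) = 1.125 (+); new bracket [-0.5, 2]
m = 0.75, g(m) = 1.203125 (+); new bracket [0.75, 2]
m = 1.375, g(m) = -3.005859 (−); new bracket [0.75, 1.375]
m = 1.0625, g(m) = -0.3948 (−); new bracket [0.75, 1.0625]

1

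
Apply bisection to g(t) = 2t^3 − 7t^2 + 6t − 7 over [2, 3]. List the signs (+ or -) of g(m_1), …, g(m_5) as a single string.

---++

midpoint 2.5: g = -4.5 < 0 → [2.5, 3]
midpoint 2.75: g = -1.84375 < 0 → [2.75, 3]
midpoint 2.875: g = -0.082031 < 0 → [2.875, 3]
midpoint 2.9375: g = 0.9175 > 0 → [2.875, 2.9375]
midpoint 2.90625: g = 0.4075 > 0 → [2.875, 2.90625]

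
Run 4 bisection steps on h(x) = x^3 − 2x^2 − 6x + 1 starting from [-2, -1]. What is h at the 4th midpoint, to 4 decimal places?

-0.6497

midpoint -1.5: h = 2.125 > 0 → [-2, -1.5]
midpoint -1.75: h = 0.015625 > 0 → [-2, -1.75]
midpoint -1.875: h = -1.373047 < 0 → [-1.875, -1.75]
midpoint -1.8125: h = -0.6497 < 0 → [-1.8125, -1.75]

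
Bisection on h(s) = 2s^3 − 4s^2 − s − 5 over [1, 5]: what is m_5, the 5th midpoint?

h(3) = 10 > 0, so the root lies in [1, 3]
h(2) = -7 < 0, so the root lies in [2, 3]
h(2.5) = -1.25 < 0, so the root lies in [2.5, 3]
h(2.75) = 3.5938 > 0, so the root lies in [2.5, 2.75]
h(2.625) = 0.9883 > 0, so the root lies in [2.5, 2.625]

2.625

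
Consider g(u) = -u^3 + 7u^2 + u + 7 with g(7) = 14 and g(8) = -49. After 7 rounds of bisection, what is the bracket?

[7.265625, 7.2734375]

m = 7.5, g(m) = -13.625 (−); new bracket [7, 7.5]
m = 7.25, g(m) = 1.109375 (+); new bracket [7.25, 7.5]
m = 7.375, g(m) = -6.021484 (−); new bracket [7.25, 7.375]
m = 7.3125, g(m) = -2.3977 (−); new bracket [7.25, 7.3125]
m = 7.28125, g(m) = -0.6297 (−); new bracket [7.25, 7.28125]
m = 7.265625, g(m) = 0.2435 (+); new bracket [7.265625, 7.28125]
m = 7.2734375, g(m) = -0.1922 (−); new bracket [7.265625, 7.2734375]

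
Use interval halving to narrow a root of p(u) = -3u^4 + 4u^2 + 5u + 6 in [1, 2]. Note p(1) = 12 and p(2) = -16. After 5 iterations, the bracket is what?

[1.71875, 1.75]

p(1.5) = 7.3125 > 0, so the root lies in [1.5, 2]
p(1.75) = -1.136719 < 0, so the root lies in [1.5, 1.75]
p(1.625) = 3.768799 > 0, so the root lies in [1.625, 1.75]
p(1.6875) = 1.5007 > 0, so the root lies in [1.6875, 1.75]
p(1.71875) = 0.23 > 0, so the root lies in [1.71875, 1.75]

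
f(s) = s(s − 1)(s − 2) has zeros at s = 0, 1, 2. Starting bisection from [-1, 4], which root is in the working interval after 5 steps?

f(1.5) = -0.375 < 0, so the root lies in [1.5, 4]
f(2.75) = 3.609375 > 0, so the root lies in [1.5, 2.75]
f(2.125) = 0.298828 > 0, so the root lies in [1.5, 2.125]
f(1.8125) = -0.2761 < 0, so the root lies in [1.8125, 2.125]
f(1.96875) = -0.0596 < 0, so the root lies in [1.96875, 2.125]

2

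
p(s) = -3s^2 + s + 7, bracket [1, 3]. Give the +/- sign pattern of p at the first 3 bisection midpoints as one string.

-+-

midpoint 2: p = -3 < 0 → [1, 2]
midpoint 1.5: p = 1.75 > 0 → [1.5, 2]
midpoint 1.75: p = -0.4375 < 0 → [1.5, 1.75]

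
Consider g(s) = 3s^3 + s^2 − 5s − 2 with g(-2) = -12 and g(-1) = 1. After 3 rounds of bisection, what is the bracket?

g(-1.5) = -2.375 < 0, so the root lies in [-1.5, -1]
g(-1.25) = -0.046875 < 0, so the root lies in [-1.25, -1]
g(-1.125) = 0.619141 > 0, so the root lies in [-1.25, -1.125]

[-1.25, -1.125]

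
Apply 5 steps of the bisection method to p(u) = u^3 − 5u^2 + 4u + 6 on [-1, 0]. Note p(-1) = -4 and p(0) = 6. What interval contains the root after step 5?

u = -0.5 gives p = 2.625, positive; keep [-1, -0.5]
u = -0.75 gives p = -0.234375, negative; keep [-0.75, -0.5]
u = -0.625 gives p = 1.302734, positive; keep [-0.75, -0.625]
u = -0.6875 gives p = 0.5618, positive; keep [-0.75, -0.6875]
u = -0.71875 gives p = 0.1707, positive; keep [-0.75, -0.71875]

[-0.75, -0.71875]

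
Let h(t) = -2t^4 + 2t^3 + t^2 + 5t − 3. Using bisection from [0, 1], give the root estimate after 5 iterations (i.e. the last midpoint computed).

m = 0.5, h(m) = -0.125 (−); new bracket [0.5, 1]
m = 0.75, h(m) = 1.523438 (+); new bracket [0.5, 0.75]
m = 0.625, h(m) = 0.69873 (+); new bracket [0.5, 0.625]
m = 0.5625, h(m) = 0.2846 (+); new bracket [0.5, 0.5625]
m = 0.53125, h(m) = 0.079 (+); new bracket [0.5, 0.53125]

0.53125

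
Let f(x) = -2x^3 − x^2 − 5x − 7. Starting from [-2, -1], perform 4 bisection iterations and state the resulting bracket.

[-1.125, -1.0625]

m = -1.5, f(m) = 5 (+); new bracket [-1.5, -1]
m = -1.25, f(m) = 1.59375 (+); new bracket [-1.25, -1]
m = -1.125, f(m) = 0.207031 (+); new bracket [-1.125, -1]
m = -1.0625, f(m) = -0.4175 (−); new bracket [-1.125, -1.0625]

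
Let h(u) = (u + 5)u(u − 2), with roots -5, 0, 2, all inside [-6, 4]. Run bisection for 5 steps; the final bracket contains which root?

h(-1) = 12 > 0, so the root lies in [-6, -1]
h(-3.5) = 28.875 > 0, so the root lies in [-6, -3.5]
h(-4.75) = 8.015625 > 0, so the root lies in [-6, -4.75]
h(-5.375) = -14.8652 < 0, so the root lies in [-5.375, -4.75]
h(-5.0625) = -2.2346 < 0, so the root lies in [-5.0625, -4.75]

-5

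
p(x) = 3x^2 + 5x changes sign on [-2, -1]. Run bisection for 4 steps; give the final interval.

[-1.6875, -1.625]

x = -1.5 gives p = -0.75, negative; keep [-2, -1.5]
x = -1.75 gives p = 0.4375, positive; keep [-1.75, -1.5]
x = -1.625 gives p = -0.203125, negative; keep [-1.75, -1.625]
x = -1.6875 gives p = 0.1055, positive; keep [-1.6875, -1.625]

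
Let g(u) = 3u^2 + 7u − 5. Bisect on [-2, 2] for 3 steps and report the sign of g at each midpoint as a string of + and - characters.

-+-

u = 0 gives g = -5, negative; keep [0, 2]
u = 1 gives g = 5, positive; keep [0, 1]
u = 0.5 gives g = -0.75, negative; keep [0.5, 1]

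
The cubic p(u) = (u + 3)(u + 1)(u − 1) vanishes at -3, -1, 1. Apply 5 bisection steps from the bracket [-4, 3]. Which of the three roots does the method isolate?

1

p(-0.5) = -1.875 < 0, so the root lies in [-0.5, 3]
p(1.25) = 2.390625 > 0, so the root lies in [-0.5, 1.25]
p(0.375) = -2.900391 < 0, so the root lies in [0.375, 1.25]
p(0.8125) = -1.2957 < 0, so the root lies in [0.8125, 1.25]
p(1.03125) = 0.2559 > 0, so the root lies in [0.8125, 1.03125]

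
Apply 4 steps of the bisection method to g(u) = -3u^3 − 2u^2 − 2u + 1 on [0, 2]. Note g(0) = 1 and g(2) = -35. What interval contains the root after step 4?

u = 1 gives g = -6, negative; keep [0, 1]
u = 0.5 gives g = -0.875, negative; keep [0, 0.5]
u = 0.25 gives g = 0.328125, positive; keep [0.25, 0.5]
u = 0.375 gives g = -0.1895, negative; keep [0.25, 0.375]

[0.25, 0.375]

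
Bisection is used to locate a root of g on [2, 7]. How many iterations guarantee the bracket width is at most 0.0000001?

Width after n steps is 5/2^n. Need 2^n ≥ 5/0.0000001 = 50000000.
2^25 = 33554432 < 50000000 ≤ 2^26 = 67108864, so n = 26.

26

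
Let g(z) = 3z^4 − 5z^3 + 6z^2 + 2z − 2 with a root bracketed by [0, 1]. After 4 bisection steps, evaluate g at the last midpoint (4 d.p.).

g(0.5) = 0.0625 > 0, so the root lies in [0, 0.5]
g(0.25) = -1.191406 < 0, so the root lies in [0.25, 0.5]
g(0.375) = -0.610596 < 0, so the root lies in [0.375, 0.5]
g(0.4375) = -0.2854 < 0, so the root lies in [0.4375, 0.5]

-0.2854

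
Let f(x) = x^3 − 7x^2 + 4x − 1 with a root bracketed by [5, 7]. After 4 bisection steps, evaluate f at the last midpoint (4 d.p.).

-0.9004

f(6) = -13 < 0, so the root lies in [6, 7]
f(6.5) = 3.875 > 0, so the root lies in [6, 6.5]
f(6.25) = -5.296875 < 0, so the root lies in [6.25, 6.5]
f(6.375) = -0.9004 < 0, so the root lies in [6.375, 6.5]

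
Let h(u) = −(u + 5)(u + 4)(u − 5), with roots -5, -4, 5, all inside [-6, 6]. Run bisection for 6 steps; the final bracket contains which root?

u = 0 gives h = 100, positive; keep [0, 6]
u = 3 gives h = 112, positive; keep [3, 6]
u = 4.5 gives h = 40.375, positive; keep [4.5, 6]
u = 5.25 gives h = -23.7031, negative; keep [4.5, 5.25]
u = 4.875 gives h = 10.9551, positive; keep [4.875, 5.25]
u = 5.0625 gives h = -5.6995, negative; keep [4.875, 5.0625]

5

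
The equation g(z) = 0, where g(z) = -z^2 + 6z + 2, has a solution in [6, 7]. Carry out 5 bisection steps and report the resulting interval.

[6.3125, 6.34375]

m = 6.5, g(m) = -1.25 (−); new bracket [6, 6.5]
m = 6.25, g(m) = 0.4375 (+); new bracket [6.25, 6.5]
m = 6.375, g(m) = -0.390625 (−); new bracket [6.25, 6.375]
m = 6.3125, g(m) = 0.0273 (+); new bracket [6.3125, 6.375]
m = 6.34375, g(m) = -0.1807 (−); new bracket [6.3125, 6.34375]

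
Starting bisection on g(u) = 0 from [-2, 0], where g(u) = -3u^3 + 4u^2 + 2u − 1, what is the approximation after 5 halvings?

g(-1) = 4 > 0, so the root lies in [-1, 0]
g(-0.5) = -0.625 < 0, so the root lies in [-1, -0.5]
g(-0.75) = 1.015625 > 0, so the root lies in [-0.75, -0.5]
g(-0.625) = 0.0449 > 0, so the root lies in [-0.625, -0.5]
g(-0.5625) = -0.3254 < 0, so the root lies in [-0.625, -0.5625]

-0.5625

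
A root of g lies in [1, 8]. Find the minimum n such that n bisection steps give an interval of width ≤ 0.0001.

Width after n steps is 7/2^n. Need 2^n ≥ 7/0.0001 = 70000.
2^16 = 65536 < 70000 ≤ 2^17 = 131072, so n = 17.

17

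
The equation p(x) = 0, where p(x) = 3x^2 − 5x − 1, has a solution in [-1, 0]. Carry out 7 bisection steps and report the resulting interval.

midpoint -0.5: p = 2.25 > 0 → [-0.5, 0]
midpoint -0.25: p = 0.4375 > 0 → [-0.25, 0]
midpoint -0.125: p = -0.328125 < 0 → [-0.25, -0.125]
midpoint -0.1875: p = 0.043 > 0 → [-0.1875, -0.125]
midpoint -0.15625: p = -0.1455 < 0 → [-0.1875, -0.15625]
midpoint -0.171875: p = -0.052 < 0 → [-0.1875, -0.171875]
midpoint -0.1796875: p = -0.0047 < 0 → [-0.1875, -0.1796875]

[-0.1875, -0.1796875]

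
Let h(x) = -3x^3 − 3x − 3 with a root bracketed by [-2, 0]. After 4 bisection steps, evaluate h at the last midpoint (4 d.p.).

-0.3926

x = -1 gives h = 3, positive; keep [-1, 0]
x = -0.5 gives h = -1.125, negative; keep [-1, -0.5]
x = -0.75 gives h = 0.515625, positive; keep [-0.75, -0.5]
x = -0.625 gives h = -0.3926, negative; keep [-0.75, -0.625]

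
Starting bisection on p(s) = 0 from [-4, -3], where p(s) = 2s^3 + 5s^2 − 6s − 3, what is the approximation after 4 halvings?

p(-3.5) = -6.5 < 0, so the root lies in [-3.5, -3]
p(-3.25) = 0.65625 > 0, so the root lies in [-3.5, -3.25]
p(-3.375) = -2.683594 < 0, so the root lies in [-3.375, -3.25]
p(-3.3125) = -0.9556 < 0, so the root lies in [-3.3125, -3.25]

-3.3125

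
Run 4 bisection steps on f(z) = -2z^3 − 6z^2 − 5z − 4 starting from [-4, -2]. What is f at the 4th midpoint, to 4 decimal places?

midpoint -3: f = 11 > 0 → [-3, -2]
midpoint -2.5: f = 2.25 > 0 → [-2.5, -2]
midpoint -2.25: f = -0.34375 < 0 → [-2.5, -2.25]
midpoint -2.375: f = 0.8242 > 0 → [-2.375, -2.25]

0.8242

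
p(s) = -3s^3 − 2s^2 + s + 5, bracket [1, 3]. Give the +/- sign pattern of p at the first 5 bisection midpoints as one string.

----+

m = 2, p(m) = -25 (−); new bracket [1, 2]
m = 1.5, p(m) = -8.125 (−); new bracket [1, 1.5]
m = 1.25, p(m) = -2.734375 (−); new bracket [1, 1.25]
m = 1.125, p(m) = -0.6777 (−); new bracket [1, 1.125]
m = 1.0625, p(m) = 0.2063 (+); new bracket [1.0625, 1.125]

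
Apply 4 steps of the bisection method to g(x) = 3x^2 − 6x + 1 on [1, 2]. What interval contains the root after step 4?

midpoint 1.5: g = -1.25 < 0 → [1.5, 2]
midpoint 1.75: g = -0.3125 < 0 → [1.75, 2]
midpoint 1.875: g = 0.296875 > 0 → [1.75, 1.875]
midpoint 1.8125: g = -0.0195 < 0 → [1.8125, 1.875]

[1.8125, 1.875]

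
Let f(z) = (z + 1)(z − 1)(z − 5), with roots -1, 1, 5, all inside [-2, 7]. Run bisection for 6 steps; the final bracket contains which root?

5

z = 2.5 gives f = -13.125, negative; keep [2.5, 7]
z = 4.75 gives f = -5.390625, negative; keep [4.75, 7]
z = 5.875 gives f = 29.326172, positive; keep [4.75, 5.875]
z = 5.3125 gives f = 8.5071, positive; keep [4.75, 5.3125]
z = 5.03125 gives f = 0.7598, positive; keep [4.75, 5.03125]
z = 4.890625 gives f = -2.5067, negative; keep [4.890625, 5.03125]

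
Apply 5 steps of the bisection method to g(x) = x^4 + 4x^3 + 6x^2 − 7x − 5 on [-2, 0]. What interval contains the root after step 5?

[-0.5625, -0.5]

x = -1 gives g = 5, positive; keep [-1, 0]
x = -0.5 gives g = -0.4375, negative; keep [-1, -0.5]
x = -0.75 gives g = 2.253906, positive; keep [-0.75, -0.5]
x = -0.625 gives g = 0.8948, positive; keep [-0.625, -0.5]
x = -0.5625 gives g = 0.2241, positive; keep [-0.5625, -0.5]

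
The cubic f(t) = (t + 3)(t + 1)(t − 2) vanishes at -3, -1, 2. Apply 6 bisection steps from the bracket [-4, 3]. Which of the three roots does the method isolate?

2

midpoint -0.5: f = -3.125 < 0 → [-0.5, 3]
midpoint 1.25: f = -7.171875 < 0 → [1.25, 3]
midpoint 2.125: f = 2.001953 > 0 → [1.25, 2.125]
midpoint 1.6875: f = -3.9368 < 0 → [1.6875, 2.125]
midpoint 1.90625: f = -1.3368 < 0 → [1.90625, 2.125]
midpoint 2.015625: f = 0.2363 > 0 → [1.90625, 2.015625]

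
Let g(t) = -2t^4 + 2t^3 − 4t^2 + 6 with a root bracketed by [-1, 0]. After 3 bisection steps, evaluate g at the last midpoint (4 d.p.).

0.4253

g(-0.5) = 4.625 > 0, so the root lies in [-1, -0.5]
g(-0.75) = 2.273438 > 0, so the root lies in [-1, -0.75]
g(-0.875) = 0.425293 > 0, so the root lies in [-1, -0.875]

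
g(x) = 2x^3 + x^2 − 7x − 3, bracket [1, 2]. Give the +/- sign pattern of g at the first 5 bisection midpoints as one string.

g(1.5) = -4.5 < 0, so the root lies in [1.5, 2]
g(1.75) = -1.46875 < 0, so the root lies in [1.75, 2]
g(1.875) = 0.574219 > 0, so the root lies in [1.75, 1.875]
g(1.8125) = -0.4937 < 0, so the root lies in [1.8125, 1.875]
g(1.84375) = 0.0285 > 0, so the root lies in [1.8125, 1.84375]

--+-+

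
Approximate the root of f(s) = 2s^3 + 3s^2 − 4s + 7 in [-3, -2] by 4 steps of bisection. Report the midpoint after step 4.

-2.6875

s = -2.5 gives f = 4.5, positive; keep [-3, -2.5]
s = -2.75 gives f = -0.90625, negative; keep [-2.75, -2.5]
s = -2.625 gives f = 1.996094, positive; keep [-2.75, -2.625]
s = -2.6875 gives f = 0.5962, positive; keep [-2.75, -2.6875]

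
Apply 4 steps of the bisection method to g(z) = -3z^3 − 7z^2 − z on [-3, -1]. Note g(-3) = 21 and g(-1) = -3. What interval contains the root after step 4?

[-2.25, -2.125]

g(-2) = -2 < 0, so the root lies in [-3, -2]
g(-2.5) = 5.625 > 0, so the root lies in [-2.5, -2]
g(-2.25) = 0.984375 > 0, so the root lies in [-2.25, -2]
g(-2.125) = -0.6973 < 0, so the root lies in [-2.25, -2.125]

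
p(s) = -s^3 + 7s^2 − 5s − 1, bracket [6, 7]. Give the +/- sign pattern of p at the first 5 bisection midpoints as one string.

--+-+

midpoint 6.5: p = -12.375 < 0 → [6, 6.5]
midpoint 6.25: p = -2.953125 < 0 → [6, 6.25]
midpoint 6.125: p = 1.201172 > 0 → [6.125, 6.25]
midpoint 6.1875: p = -0.8308 < 0 → [6.125, 6.1875]
midpoint 6.15625: p = 0.1964 > 0 → [6.15625, 6.1875]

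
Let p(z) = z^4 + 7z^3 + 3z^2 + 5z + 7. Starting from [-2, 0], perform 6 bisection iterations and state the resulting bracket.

[-0.9375, -0.90625]

z = -1 gives p = -1, negative; keep [-1, 0]
z = -0.5 gives p = 4.4375, positive; keep [-1, -0.5]
z = -0.75 gives p = 2.300781, positive; keep [-1, -0.75]
z = -0.875 gives p = 0.8186, positive; keep [-1, -0.875]
z = -0.9375 gives p = -0.0461, negative; keep [-0.9375, -0.875]
z = -0.90625 gives p = 0.3971, positive; keep [-0.9375, -0.90625]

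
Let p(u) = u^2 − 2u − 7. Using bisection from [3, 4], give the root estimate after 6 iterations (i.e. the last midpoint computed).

midpoint 3.5: p = -1.75 < 0 → [3.5, 4]
midpoint 3.75: p = -0.4375 < 0 → [3.75, 4]
midpoint 3.875: p = 0.265625 > 0 → [3.75, 3.875]
midpoint 3.8125: p = -0.0898 < 0 → [3.8125, 3.875]
midpoint 3.84375: p = 0.0869 > 0 → [3.8125, 3.84375]
midpoint 3.828125: p = -0.0017 < 0 → [3.828125, 3.84375]

3.828125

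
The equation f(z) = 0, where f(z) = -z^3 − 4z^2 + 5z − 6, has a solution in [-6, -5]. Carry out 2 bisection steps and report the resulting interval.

f(-5.5) = 11.875 > 0, so the root lies in [-5.5, -5]
f(-5.25) = 2.203125 > 0, so the root lies in [-5.25, -5]

[-5.25, -5]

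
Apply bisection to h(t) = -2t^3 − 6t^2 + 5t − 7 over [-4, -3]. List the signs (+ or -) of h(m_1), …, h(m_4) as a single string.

m = -3.5, h(m) = -12.25 (−); new bracket [-4, -3.5]
m = -3.75, h(m) = -4.65625 (−); new bracket [-4, -3.75]
m = -3.875, h(m) = -0.097656 (−); new bracket [-4, -3.875]
m = -3.9375, h(m) = 2.3823 (+); new bracket [-3.9375, -3.875]

---+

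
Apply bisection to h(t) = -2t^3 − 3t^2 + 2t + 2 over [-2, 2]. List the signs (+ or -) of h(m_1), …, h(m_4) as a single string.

t = 0 gives h = 2, positive; keep [0, 2]
t = 1 gives h = -1, negative; keep [0, 1]
t = 0.5 gives h = 2, positive; keep [0.5, 1]
t = 0.75 gives h = 0.9688, positive; keep [0.75, 1]

+-++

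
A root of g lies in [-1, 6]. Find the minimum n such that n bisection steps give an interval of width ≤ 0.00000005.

Width after n steps is 7/2^n. Need 2^n ≥ 7/0.00000005 = 140000000.
2^27 = 134217728 < 140000000 ≤ 2^28 = 268435456, so n = 28.

28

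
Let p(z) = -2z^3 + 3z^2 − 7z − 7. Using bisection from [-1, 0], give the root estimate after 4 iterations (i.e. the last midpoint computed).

-0.6875

z = -0.5 gives p = -2.5, negative; keep [-1, -0.5]
z = -0.75 gives p = 0.78125, positive; keep [-0.75, -0.5]
z = -0.625 gives p = -0.964844, negative; keep [-0.75, -0.625]
z = -0.6875 gives p = -0.1196, negative; keep [-0.75, -0.6875]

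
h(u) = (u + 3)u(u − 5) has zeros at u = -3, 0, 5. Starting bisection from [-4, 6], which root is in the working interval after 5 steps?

u = 1 gives h = -16, negative; keep [1, 6]
u = 3.5 gives h = -34.125, negative; keep [3.5, 6]
u = 4.75 gives h = -9.203125, negative; keep [4.75, 6]
u = 5.375 gives h = 16.8809, positive; keep [4.75, 5.375]
u = 5.0625 gives h = 2.551, positive; keep [4.75, 5.0625]

5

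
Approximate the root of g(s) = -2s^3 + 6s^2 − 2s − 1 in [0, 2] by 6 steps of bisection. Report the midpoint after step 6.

0.71875

midpoint 1: g = 1 > 0 → [0, 1]
midpoint 0.5: g = -0.75 < 0 → [0.5, 1]
midpoint 0.75: g = 0.03125 > 0 → [0.5, 0.75]
midpoint 0.625: g = -0.3945 < 0 → [0.625, 0.75]
midpoint 0.6875: g = -0.189 < 0 → [0.6875, 0.75]
midpoint 0.71875: g = -0.0805 < 0 → [0.71875, 0.75]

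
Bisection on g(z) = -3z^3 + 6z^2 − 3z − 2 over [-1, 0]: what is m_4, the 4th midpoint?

midpoint -0.5: g = 1.375 > 0 → [-0.5, 0]
midpoint -0.25: g = -0.828125 < 0 → [-0.5, -0.25]
midpoint -0.375: g = 0.126953 > 0 → [-0.375, -0.25]
midpoint -0.3125: g = -0.385 < 0 → [-0.375, -0.3125]

-0.3125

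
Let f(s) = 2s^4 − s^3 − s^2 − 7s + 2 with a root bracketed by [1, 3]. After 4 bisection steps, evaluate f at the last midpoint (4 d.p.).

m = 2, f(m) = 8 (+); new bracket [1, 2]
m = 1.5, f(m) = -4 (−); new bracket [1.5, 2]
m = 1.75, f(m) = 0.085938 (+); new bracket [1.5, 1.75]
m = 1.625, f(m) = -2.3608 (−); new bracket [1.625, 1.75]

-2.3608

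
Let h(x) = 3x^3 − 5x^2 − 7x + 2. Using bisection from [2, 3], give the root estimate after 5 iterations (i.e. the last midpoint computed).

midpoint 2.5: h = 0.125 > 0 → [2, 2.5]
midpoint 2.25: h = -4.890625 < 0 → [2.25, 2.5]
midpoint 2.375: h = -2.638672 < 0 → [2.375, 2.5]
midpoint 2.4375: h = -1.323 < 0 → [2.4375, 2.5]
midpoint 2.46875: h = -0.6158 < 0 → [2.46875, 2.5]

2.46875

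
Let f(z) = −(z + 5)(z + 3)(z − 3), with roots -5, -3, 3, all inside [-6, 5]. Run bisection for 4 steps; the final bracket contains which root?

3

m = -0.5, f(m) = 39.375 (+); new bracket [-0.5, 5]
m = 2.25, f(m) = 28.546875 (+); new bracket [2.25, 5]
m = 3.625, f(m) = -35.712891 (−); new bracket [2.25, 3.625]
m = 2.9375, f(m) = 2.9456 (+); new bracket [2.9375, 3.625]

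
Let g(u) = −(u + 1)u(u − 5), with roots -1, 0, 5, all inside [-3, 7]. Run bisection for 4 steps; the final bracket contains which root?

g(2) = 18 > 0, so the root lies in [2, 7]
g(4.5) = 12.375 > 0, so the root lies in [4.5, 7]
g(5.75) = -29.109375 < 0, so the root lies in [4.5, 5.75]
g(5.125) = -3.9238 < 0, so the root lies in [4.5, 5.125]

5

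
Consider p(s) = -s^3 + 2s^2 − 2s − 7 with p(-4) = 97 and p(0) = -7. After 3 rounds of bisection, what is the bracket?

m = -2, p(m) = 13 (+); new bracket [-2, 0]
m = -1, p(m) = -2 (−); new bracket [-2, -1]
m = -1.5, p(m) = 3.875 (+); new bracket [-1.5, -1]

[-1.5, -1]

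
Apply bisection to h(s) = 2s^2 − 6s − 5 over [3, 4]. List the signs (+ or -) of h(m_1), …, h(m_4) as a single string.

s = 3.5 gives h = -1.5, negative; keep [3.5, 4]
s = 3.75 gives h = 0.625, positive; keep [3.5, 3.75]
s = 3.625 gives h = -0.46875, negative; keep [3.625, 3.75]
s = 3.6875 gives h = 0.0703, positive; keep [3.625, 3.6875]

-+-+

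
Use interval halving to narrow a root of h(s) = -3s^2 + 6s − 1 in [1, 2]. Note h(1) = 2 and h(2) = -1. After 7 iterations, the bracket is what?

[1.8125, 1.8203125]

h(1.5) = 1.25 > 0, so the root lies in [1.5, 2]
h(1.75) = 0.3125 > 0, so the root lies in [1.75, 2]
h(1.875) = -0.296875 < 0, so the root lies in [1.75, 1.875]
h(1.8125) = 0.0195 > 0, so the root lies in [1.8125, 1.875]
h(1.84375) = -0.1357 < 0, so the root lies in [1.8125, 1.84375]
h(1.828125) = -0.0574 < 0, so the root lies in [1.8125, 1.828125]
h(1.8203125) = -0.0187 < 0, so the root lies in [1.8125, 1.8203125]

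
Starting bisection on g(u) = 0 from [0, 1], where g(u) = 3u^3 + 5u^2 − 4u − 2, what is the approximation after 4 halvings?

0.8125

midpoint 0.5: g = -2.375 < 0 → [0.5, 1]
midpoint 0.75: g = -0.921875 < 0 → [0.75, 1]
midpoint 0.875: g = 0.337891 > 0 → [0.75, 0.875]
midpoint 0.8125: g = -0.3401 < 0 → [0.8125, 0.875]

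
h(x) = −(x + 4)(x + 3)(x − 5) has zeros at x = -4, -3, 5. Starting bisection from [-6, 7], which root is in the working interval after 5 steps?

5

m = 0.5, h(m) = 70.875 (+); new bracket [0.5, 7]
m = 3.75, h(m) = 65.390625 (+); new bracket [3.75, 7]
m = 5.375, h(m) = -29.443359 (−); new bracket [3.75, 5.375]
m = 4.5625, h(m) = 28.3298 (+); new bracket [4.5625, 5.375]
m = 4.96875, h(m) = 2.2334 (+); new bracket [4.96875, 5.375]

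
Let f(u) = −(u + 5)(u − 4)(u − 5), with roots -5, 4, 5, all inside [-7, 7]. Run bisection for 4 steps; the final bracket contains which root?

-5

f(0) = -100 < 0, so the root lies in [-7, 0]
f(-3.5) = -95.625 < 0, so the root lies in [-7, -3.5]
f(-5.25) = 23.703125 > 0, so the root lies in [-5.25, -3.5]
f(-4.375) = -49.0723 < 0, so the root lies in [-5.25, -4.375]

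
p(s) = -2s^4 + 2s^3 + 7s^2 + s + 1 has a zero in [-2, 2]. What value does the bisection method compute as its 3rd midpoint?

-1.5

m = 0, p(m) = 1 (+); new bracket [-2, 0]
m = -1, p(m) = 3 (+); new bracket [-2, -1]
m = -1.5, p(m) = -1.625 (−); new bracket [-1.5, -1]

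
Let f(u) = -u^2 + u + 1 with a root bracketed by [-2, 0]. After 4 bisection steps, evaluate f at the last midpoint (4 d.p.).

u = -1 gives f = -1, negative; keep [-1, 0]
u = -0.5 gives f = 0.25, positive; keep [-1, -0.5]
u = -0.75 gives f = -0.3125, negative; keep [-0.75, -0.5]
u = -0.625 gives f = -0.0156, negative; keep [-0.625, -0.5]

-0.0156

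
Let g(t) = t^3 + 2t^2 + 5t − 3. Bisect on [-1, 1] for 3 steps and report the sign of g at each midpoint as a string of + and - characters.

-+-

midpoint 0: g = -3 < 0 → [0, 1]
midpoint 0.5: g = 0.125 > 0 → [0, 0.5]
midpoint 0.25: g = -1.609375 < 0 → [0.25, 0.5]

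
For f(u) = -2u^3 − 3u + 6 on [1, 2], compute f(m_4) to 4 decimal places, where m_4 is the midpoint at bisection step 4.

0.4136

m = 1.5, f(m) = -5.25 (−); new bracket [1, 1.5]
m = 1.25, f(m) = -1.65625 (−); new bracket [1, 1.25]
m = 1.125, f(m) = -0.222656 (−); new bracket [1, 1.125]
m = 1.0625, f(m) = 0.4136 (+); new bracket [1.0625, 1.125]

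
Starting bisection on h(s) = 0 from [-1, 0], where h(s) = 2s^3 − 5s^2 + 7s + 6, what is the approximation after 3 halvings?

m = -0.5, h(m) = 1 (+); new bracket [-1, -0.5]
m = -0.75, h(m) = -2.90625 (−); new bracket [-0.75, -0.5]
m = -0.625, h(m) = -0.816406 (−); new bracket [-0.625, -0.5]

-0.625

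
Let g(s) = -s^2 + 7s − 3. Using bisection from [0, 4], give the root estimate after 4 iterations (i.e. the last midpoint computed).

m = 2, g(m) = 7 (+); new bracket [0, 2]
m = 1, g(m) = 3 (+); new bracket [0, 1]
m = 0.5, g(m) = 0.25 (+); new bracket [0, 0.5]
m = 0.25, g(m) = -1.3125 (−); new bracket [0.25, 0.5]

0.25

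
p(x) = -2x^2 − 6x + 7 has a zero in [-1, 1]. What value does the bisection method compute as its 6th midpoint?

m = 0, p(m) = 7 (+); new bracket [0, 1]
m = 0.5, p(m) = 3.5 (+); new bracket [0.5, 1]
m = 0.75, p(m) = 1.375 (+); new bracket [0.75, 1]
m = 0.875, p(m) = 0.2188 (+); new bracket [0.875, 1]
m = 0.9375, p(m) = -0.3828 (−); new bracket [0.875, 0.9375]
m = 0.90625, p(m) = -0.0801 (−); new bracket [0.875, 0.90625]

0.90625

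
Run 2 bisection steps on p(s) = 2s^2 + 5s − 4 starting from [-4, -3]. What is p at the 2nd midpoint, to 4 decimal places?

0.8750

s = -3.5 gives p = 3, positive; keep [-3.5, -3]
s = -3.25 gives p = 0.875, positive; keep [-3.25, -3]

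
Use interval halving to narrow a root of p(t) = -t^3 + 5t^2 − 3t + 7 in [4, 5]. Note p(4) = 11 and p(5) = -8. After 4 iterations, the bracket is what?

m = 4.5, p(m) = 3.625 (+); new bracket [4.5, 5]
m = 4.75, p(m) = -1.609375 (−); new bracket [4.5, 4.75]
m = 4.625, p(m) = 1.146484 (+); new bracket [4.625, 4.75]
m = 4.6875, p(m) = -0.196 (−); new bracket [4.625, 4.6875]

[4.625, 4.6875]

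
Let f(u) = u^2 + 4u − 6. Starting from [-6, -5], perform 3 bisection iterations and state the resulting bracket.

m = -5.5, f(m) = 2.25 (+); new bracket [-5.5, -5]
m = -5.25, f(m) = 0.5625 (+); new bracket [-5.25, -5]
m = -5.125, f(m) = -0.234375 (−); new bracket [-5.25, -5.125]

[-5.25, -5.125]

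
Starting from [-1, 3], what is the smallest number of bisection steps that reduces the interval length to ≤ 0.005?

Width after n steps is 4/2^n. Need 2^n ≥ 4/0.005 = 800.
2^9 = 512 < 800 ≤ 2^10 = 1024, so n = 10.

10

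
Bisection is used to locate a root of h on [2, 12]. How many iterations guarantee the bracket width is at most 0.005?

11

Width after n steps is 10/2^n. Need 2^n ≥ 10/0.005 = 2000.
2^10 = 1024 < 2000 ≤ 2^11 = 2048, so n = 11.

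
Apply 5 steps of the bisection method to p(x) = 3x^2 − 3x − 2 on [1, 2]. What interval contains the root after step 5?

[1.4375, 1.46875]

m = 1.5, p(m) = 0.25 (+); new bracket [1, 1.5]
m = 1.25, p(m) = -1.0625 (−); new bracket [1.25, 1.5]
m = 1.375, p(m) = -0.453125 (−); new bracket [1.375, 1.5]
m = 1.4375, p(m) = -0.1133 (−); new bracket [1.4375, 1.5]
m = 1.46875, p(m) = 0.0654 (+); new bracket [1.4375, 1.46875]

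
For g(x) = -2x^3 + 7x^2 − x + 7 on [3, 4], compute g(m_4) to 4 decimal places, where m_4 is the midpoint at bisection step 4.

-1.7866

x = 3.5 gives g = 3.5, positive; keep [3.5, 4]
x = 3.75 gives g = -3.78125, negative; keep [3.5, 3.75]
x = 3.625 gives g = 0.089844, positive; keep [3.625, 3.75]
x = 3.6875 gives g = -1.7866, negative; keep [3.625, 3.6875]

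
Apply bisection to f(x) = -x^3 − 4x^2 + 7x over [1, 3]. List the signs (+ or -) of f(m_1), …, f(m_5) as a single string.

--+-+

midpoint 2: f = -10 < 0 → [1, 2]
midpoint 1.5: f = -1.875 < 0 → [1, 1.5]
midpoint 1.25: f = 0.546875 > 0 → [1.25, 1.5]
midpoint 1.375: f = -0.5371 < 0 → [1.25, 1.375]
midpoint 1.3125: f = 0.0359 > 0 → [1.3125, 1.375]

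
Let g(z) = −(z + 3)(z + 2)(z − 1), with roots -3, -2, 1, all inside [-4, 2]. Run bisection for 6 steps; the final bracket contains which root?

z = -1 gives g = 4, positive; keep [-1, 2]
z = 0.5 gives g = 4.375, positive; keep [0.5, 2]
z = 1.25 gives g = -3.453125, negative; keep [0.5, 1.25]
z = 0.875 gives g = 1.3926, positive; keep [0.875, 1.25]
z = 1.0625 gives g = -0.7776, negative; keep [0.875, 1.0625]
z = 0.96875 gives g = 0.3682, positive; keep [0.96875, 1.0625]

1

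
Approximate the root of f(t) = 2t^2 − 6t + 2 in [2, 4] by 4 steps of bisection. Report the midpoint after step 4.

m = 3, f(m) = 2 (+); new bracket [2, 3]
m = 2.5, f(m) = -0.5 (−); new bracket [2.5, 3]
m = 2.75, f(m) = 0.625 (+); new bracket [2.5, 2.75]
m = 2.625, f(m) = 0.0312 (+); new bracket [2.5, 2.625]

2.625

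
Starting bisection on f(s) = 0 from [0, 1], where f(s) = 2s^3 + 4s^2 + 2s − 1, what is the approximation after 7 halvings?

0.3046875

midpoint 0.5: f = 1.25 > 0 → [0, 0.5]
midpoint 0.25: f = -0.21875 < 0 → [0.25, 0.5]
midpoint 0.375: f = 0.417969 > 0 → [0.25, 0.375]
midpoint 0.3125: f = 0.0767 > 0 → [0.25, 0.3125]
midpoint 0.28125: f = -0.0766 < 0 → [0.28125, 0.3125]
midpoint 0.296875: f = -0.0014 < 0 → [0.296875, 0.3125]
midpoint 0.3046875: f = 0.0373 > 0 → [0.296875, 0.3046875]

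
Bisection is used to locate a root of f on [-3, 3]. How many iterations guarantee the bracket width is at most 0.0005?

Width after n steps is 6/2^n. Need 2^n ≥ 6/0.0005 = 12000.
2^13 = 8192 < 12000 ≤ 2^14 = 16384, so n = 14.

14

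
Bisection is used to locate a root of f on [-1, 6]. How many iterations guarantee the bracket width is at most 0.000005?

Width after n steps is 7/2^n. Need 2^n ≥ 7/0.000005 = 1400000.
2^20 = 1048576 < 1400000 ≤ 2^21 = 2097152, so n = 21.

21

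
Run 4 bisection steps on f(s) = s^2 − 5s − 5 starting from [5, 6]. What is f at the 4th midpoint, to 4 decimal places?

f(5.5) = -2.25 < 0, so the root lies in [5.5, 6]
f(5.75) = -0.6875 < 0, so the root lies in [5.75, 6]
f(5.875) = 0.140625 > 0, so the root lies in [5.75, 5.875]
f(5.8125) = -0.2773 < 0, so the root lies in [5.8125, 5.875]

-0.2773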